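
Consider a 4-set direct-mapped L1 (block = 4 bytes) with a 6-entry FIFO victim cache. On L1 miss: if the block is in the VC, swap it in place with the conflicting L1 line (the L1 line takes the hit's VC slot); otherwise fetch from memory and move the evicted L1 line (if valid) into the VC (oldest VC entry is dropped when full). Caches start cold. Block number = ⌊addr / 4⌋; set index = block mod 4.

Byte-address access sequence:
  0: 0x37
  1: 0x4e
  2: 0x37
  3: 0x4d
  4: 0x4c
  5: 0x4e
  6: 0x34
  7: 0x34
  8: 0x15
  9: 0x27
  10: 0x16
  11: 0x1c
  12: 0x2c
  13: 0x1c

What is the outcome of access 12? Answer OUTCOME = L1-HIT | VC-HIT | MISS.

#0 0x37→b13/s1 MISS; vc=[]
#1 0x4e→b19/s3 MISS; vc=[]
#2 0x37→b13/s1 L1-HIT; vc=[]
#3 0x4d→b19/s3 L1-HIT; vc=[]
#4 0x4c→b19/s3 L1-HIT; vc=[]
#5 0x4e→b19/s3 L1-HIT; vc=[]
#6 0x34→b13/s1 L1-HIT; vc=[]
#7 0x34→b13/s1 L1-HIT; vc=[]
#8 0x15→b5/s1 MISS; vc=[13]
#9 0x27→b9/s1 MISS; vc=[13,5]
#10 0x16→b5/s1 VC-HIT; vc=[13,9]
#11 0x1c→b7/s3 MISS; vc=[13,9,19]
#12 0x2c→b11/s3 MISS; vc=[13,9,19,7]
#13 0x1c→b7/s3 VC-HIT; vc=[13,9,19,11]

OUTCOME = MISS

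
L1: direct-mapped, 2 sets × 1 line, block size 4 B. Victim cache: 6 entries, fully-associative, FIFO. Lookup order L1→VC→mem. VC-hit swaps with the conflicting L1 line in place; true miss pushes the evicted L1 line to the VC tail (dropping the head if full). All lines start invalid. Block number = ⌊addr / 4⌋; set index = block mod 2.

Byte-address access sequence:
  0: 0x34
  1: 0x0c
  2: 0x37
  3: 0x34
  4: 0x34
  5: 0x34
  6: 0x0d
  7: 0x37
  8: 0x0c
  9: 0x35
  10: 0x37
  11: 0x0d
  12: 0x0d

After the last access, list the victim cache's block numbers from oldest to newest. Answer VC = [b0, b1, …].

0: 0x34 (blk 13, set 1) → MISS  vc=[]
1: 0xc (blk 3, set 1) → MISS  vc=[13]
2: 0x37 (blk 13, set 1) → VC-HIT  vc=[3]
3: 0x34 (blk 13, set 1) → L1-HIT  vc=[3]
4: 0x34 (blk 13, set 1) → L1-HIT  vc=[3]
5: 0x34 (blk 13, set 1) → L1-HIT  vc=[3]
6: 0xd (blk 3, set 1) → VC-HIT  vc=[13]
7: 0x37 (blk 13, set 1) → VC-HIT  vc=[3]
8: 0xc (blk 3, set 1) → VC-HIT  vc=[13]
9: 0x35 (blk 13, set 1) → VC-HIT  vc=[3]
10: 0x37 (blk 13, set 1) → L1-HIT  vc=[3]
11: 0xd (blk 3, set 1) → VC-HIT  vc=[13]
12: 0xd (blk 3, set 1) → L1-HIT  vc=[13]

VC = [13]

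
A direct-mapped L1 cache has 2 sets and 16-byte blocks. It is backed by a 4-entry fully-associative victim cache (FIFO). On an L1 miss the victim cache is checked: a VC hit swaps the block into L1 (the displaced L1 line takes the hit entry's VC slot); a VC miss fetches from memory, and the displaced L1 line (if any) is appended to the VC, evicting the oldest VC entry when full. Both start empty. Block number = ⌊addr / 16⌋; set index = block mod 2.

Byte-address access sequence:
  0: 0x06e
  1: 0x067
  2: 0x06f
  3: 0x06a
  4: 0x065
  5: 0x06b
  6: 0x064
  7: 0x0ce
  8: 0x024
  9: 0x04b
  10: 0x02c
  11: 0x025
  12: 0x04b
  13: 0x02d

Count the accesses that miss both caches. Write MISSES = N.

MISSES = 4

  [0] addr=0x6e blk=6 s=0: MISS | VC []
  [1] addr=0x67 blk=6 s=0: L1-HIT | VC []
  [2] addr=0x6f blk=6 s=0: L1-HIT | VC []
  [3] addr=0x6a blk=6 s=0: L1-HIT | VC []
  [4] addr=0x65 blk=6 s=0: L1-HIT | VC []
  [5] addr=0x6b blk=6 s=0: L1-HIT | VC []
  [6] addr=0x64 blk=6 s=0: L1-HIT | VC []
  [7] addr=0xce blk=12 s=0: MISS | VC [6]
  [8] addr=0x24 blk=2 s=0: MISS | VC [6, 12]
  [9] addr=0x4b blk=4 s=0: MISS | VC [6, 12, 2]
  [10] addr=0x2c blk=2 s=0: VC-HIT | VC [6, 12, 4]
  [11] addr=0x25 blk=2 s=0: L1-HIT | VC [6, 12, 4]
  [12] addr=0x4b blk=4 s=0: VC-HIT | VC [6, 12, 2]
  [13] addr=0x2d blk=2 s=0: VC-HIT | VC [6, 12, 4]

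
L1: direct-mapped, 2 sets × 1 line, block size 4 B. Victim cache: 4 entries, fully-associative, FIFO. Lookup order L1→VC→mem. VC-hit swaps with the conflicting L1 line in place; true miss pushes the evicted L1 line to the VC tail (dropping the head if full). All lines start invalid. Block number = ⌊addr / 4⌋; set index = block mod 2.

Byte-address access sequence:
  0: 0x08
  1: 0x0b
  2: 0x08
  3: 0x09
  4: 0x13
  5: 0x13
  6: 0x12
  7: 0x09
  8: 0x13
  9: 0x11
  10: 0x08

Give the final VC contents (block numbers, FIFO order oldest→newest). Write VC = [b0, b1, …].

VC = [4]

0: 0x8 (blk 2, set 0) → MISS  vc=[]
1: 0xb (blk 2, set 0) → L1-HIT  vc=[]
2: 0x8 (blk 2, set 0) → L1-HIT  vc=[]
3: 0x9 (blk 2, set 0) → L1-HIT  vc=[]
4: 0x13 (blk 4, set 0) → MISS  vc=[2]
5: 0x13 (blk 4, set 0) → L1-HIT  vc=[2]
6: 0x12 (blk 4, set 0) → L1-HIT  vc=[2]
7: 0x9 (blk 2, set 0) → VC-HIT  vc=[4]
8: 0x13 (blk 4, set 0) → VC-HIT  vc=[2]
9: 0x11 (blk 4, set 0) → L1-HIT  vc=[2]
10: 0x8 (blk 2, set 0) → VC-HIT  vc=[4]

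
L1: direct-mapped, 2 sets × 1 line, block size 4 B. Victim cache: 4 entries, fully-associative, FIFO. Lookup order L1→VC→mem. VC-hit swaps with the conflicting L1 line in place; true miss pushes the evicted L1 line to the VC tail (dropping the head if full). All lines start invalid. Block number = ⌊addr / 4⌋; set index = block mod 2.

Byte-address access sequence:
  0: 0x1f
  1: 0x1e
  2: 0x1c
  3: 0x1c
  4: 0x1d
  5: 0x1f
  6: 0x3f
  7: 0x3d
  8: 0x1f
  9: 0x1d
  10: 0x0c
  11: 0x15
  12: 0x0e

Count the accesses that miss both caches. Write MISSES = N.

MISSES = 4

0: 0x1f (blk 7, set 1) → MISS  vc=[]
1: 0x1e (blk 7, set 1) → L1-HIT  vc=[]
2: 0x1c (blk 7, set 1) → L1-HIT  vc=[]
3: 0x1c (blk 7, set 1) → L1-HIT  vc=[]
4: 0x1d (blk 7, set 1) → L1-HIT  vc=[]
5: 0x1f (blk 7, set 1) → L1-HIT  vc=[]
6: 0x3f (blk 15, set 1) → MISS  vc=[7]
7: 0x3d (blk 15, set 1) → L1-HIT  vc=[7]
8: 0x1f (blk 7, set 1) → VC-HIT  vc=[15]
9: 0x1d (blk 7, set 1) → L1-HIT  vc=[15]
10: 0xc (blk 3, set 1) → MISS  vc=[15, 7]
11: 0x15 (blk 5, set 1) → MISS  vc=[15, 7, 3]
12: 0xe (blk 3, set 1) → VC-HIT  vc=[15, 7, 5]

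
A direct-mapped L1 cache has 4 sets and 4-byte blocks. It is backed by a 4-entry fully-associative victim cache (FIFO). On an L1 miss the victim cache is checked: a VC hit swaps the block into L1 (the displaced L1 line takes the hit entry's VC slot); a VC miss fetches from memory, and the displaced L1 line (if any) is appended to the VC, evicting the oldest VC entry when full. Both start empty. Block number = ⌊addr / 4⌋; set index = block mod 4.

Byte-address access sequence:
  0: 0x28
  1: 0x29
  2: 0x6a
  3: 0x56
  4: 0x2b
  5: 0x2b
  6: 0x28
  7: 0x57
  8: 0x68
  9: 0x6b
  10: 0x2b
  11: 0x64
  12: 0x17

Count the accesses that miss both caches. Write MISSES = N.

0: 0x28 (blk 10, set 2) → MISS  vc=[]
1: 0x29 (blk 10, set 2) → L1-HIT  vc=[]
2: 0x6a (blk 26, set 2) → MISS  vc=[10]
3: 0x56 (blk 21, set 1) → MISS  vc=[10]
4: 0x2b (blk 10, set 2) → VC-HIT  vc=[26]
5: 0x2b (blk 10, set 2) → L1-HIT  vc=[26]
6: 0x28 (blk 10, set 2) → L1-HIT  vc=[26]
7: 0x57 (blk 21, set 1) → L1-HIT  vc=[26]
8: 0x68 (blk 26, set 2) → VC-HIT  vc=[10]
9: 0x6b (blk 26, set 2) → L1-HIT  vc=[10]
10: 0x2b (blk 10, set 2) → VC-HIT  vc=[26]
11: 0x64 (blk 25, set 1) → MISS  vc=[26, 21]
12: 0x17 (blk 5, set 1) → MISS  vc=[26, 21, 25]

MISSES = 5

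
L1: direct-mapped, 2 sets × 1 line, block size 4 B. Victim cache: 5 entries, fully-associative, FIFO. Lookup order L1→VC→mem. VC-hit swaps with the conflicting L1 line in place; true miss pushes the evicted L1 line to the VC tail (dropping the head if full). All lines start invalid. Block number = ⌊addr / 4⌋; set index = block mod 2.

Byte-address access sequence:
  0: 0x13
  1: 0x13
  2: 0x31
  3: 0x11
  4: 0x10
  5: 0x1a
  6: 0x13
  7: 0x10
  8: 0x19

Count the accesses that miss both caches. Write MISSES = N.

0: 0x13 (blk 4, set 0) → MISS  vc=[]
1: 0x13 (blk 4, set 0) → L1-HIT  vc=[]
2: 0x31 (blk 12, set 0) → MISS  vc=[4]
3: 0x11 (blk 4, set 0) → VC-HIT  vc=[12]
4: 0x10 (blk 4, set 0) → L1-HIT  vc=[12]
5: 0x1a (blk 6, set 0) → MISS  vc=[12, 4]
6: 0x13 (blk 4, set 0) → VC-HIT  vc=[12, 6]
7: 0x10 (blk 4, set 0) → L1-HIT  vc=[12, 6]
8: 0x19 (blk 6, set 0) → VC-HIT  vc=[12, 4]

MISSES = 3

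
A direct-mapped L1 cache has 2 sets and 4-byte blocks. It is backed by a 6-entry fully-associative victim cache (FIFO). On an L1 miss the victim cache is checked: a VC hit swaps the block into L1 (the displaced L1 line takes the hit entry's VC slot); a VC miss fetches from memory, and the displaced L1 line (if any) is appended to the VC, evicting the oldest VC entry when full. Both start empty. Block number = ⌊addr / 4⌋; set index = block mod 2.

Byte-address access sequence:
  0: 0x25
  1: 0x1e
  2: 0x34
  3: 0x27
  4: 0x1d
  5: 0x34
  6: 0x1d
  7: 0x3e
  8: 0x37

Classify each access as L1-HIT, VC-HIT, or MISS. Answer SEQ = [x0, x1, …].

SEQ = [MISS, MISS, MISS, VC-HIT, VC-HIT, VC-HIT, VC-HIT, MISS, VC-HIT]

0: 0x25 (blk 9, set 1) → MISS  vc=[]
1: 0x1e (blk 7, set 1) → MISS  vc=[9]
2: 0x34 (blk 13, set 1) → MISS  vc=[9, 7]
3: 0x27 (blk 9, set 1) → VC-HIT  vc=[13, 7]
4: 0x1d (blk 7, set 1) → VC-HIT  vc=[13, 9]
5: 0x34 (blk 13, set 1) → VC-HIT  vc=[7, 9]
6: 0x1d (blk 7, set 1) → VC-HIT  vc=[13, 9]
7: 0x3e (blk 15, set 1) → MISS  vc=[13, 9, 7]
8: 0x37 (blk 13, set 1) → VC-HIT  vc=[15, 9, 7]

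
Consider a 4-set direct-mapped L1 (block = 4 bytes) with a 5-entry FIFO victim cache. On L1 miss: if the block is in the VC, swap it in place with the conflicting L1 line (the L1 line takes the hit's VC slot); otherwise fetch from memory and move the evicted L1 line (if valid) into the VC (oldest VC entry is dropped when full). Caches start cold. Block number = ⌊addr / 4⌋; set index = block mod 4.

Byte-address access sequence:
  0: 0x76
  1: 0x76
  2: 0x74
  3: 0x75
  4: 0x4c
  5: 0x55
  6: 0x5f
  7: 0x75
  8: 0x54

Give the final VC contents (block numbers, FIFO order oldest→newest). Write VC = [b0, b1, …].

VC = [29, 19]

  [0] addr=0x76 blk=29 s=1: MISS | VC []
  [1] addr=0x76 blk=29 s=1: L1-HIT | VC []
  [2] addr=0x74 blk=29 s=1: L1-HIT | VC []
  [3] addr=0x75 blk=29 s=1: L1-HIT | VC []
  [4] addr=0x4c blk=19 s=3: MISS | VC []
  [5] addr=0x55 blk=21 s=1: MISS | VC [29]
  [6] addr=0x5f blk=23 s=3: MISS | VC [29, 19]
  [7] addr=0x75 blk=29 s=1: VC-HIT | VC [21, 19]
  [8] addr=0x54 blk=21 s=1: VC-HIT | VC [29, 19]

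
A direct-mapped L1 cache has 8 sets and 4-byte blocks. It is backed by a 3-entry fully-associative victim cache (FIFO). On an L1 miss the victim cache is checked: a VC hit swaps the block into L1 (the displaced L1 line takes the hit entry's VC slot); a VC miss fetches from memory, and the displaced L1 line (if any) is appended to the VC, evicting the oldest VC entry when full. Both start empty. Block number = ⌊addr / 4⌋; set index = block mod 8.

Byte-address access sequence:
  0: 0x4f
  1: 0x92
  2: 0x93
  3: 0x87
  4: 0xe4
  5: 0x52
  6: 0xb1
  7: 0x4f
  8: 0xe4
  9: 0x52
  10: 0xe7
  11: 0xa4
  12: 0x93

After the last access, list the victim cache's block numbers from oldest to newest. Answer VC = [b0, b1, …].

0: 0x4f (blk 19, set 3) → MISS  vc=[]
1: 0x92 (blk 36, set 4) → MISS  vc=[]
2: 0x93 (blk 36, set 4) → L1-HIT  vc=[]
3: 0x87 (blk 33, set 1) → MISS  vc=[]
4: 0xe4 (blk 57, set 1) → MISS  vc=[33]
5: 0x52 (blk 20, set 4) → MISS  vc=[33, 36]
6: 0xb1 (blk 44, set 4) → MISS  vc=[33, 36, 20]
7: 0x4f (blk 19, set 3) → L1-HIT  vc=[33, 36, 20]
8: 0xe4 (blk 57, set 1) → L1-HIT  vc=[33, 36, 20]
9: 0x52 (blk 20, set 4) → VC-HIT  vc=[33, 36, 44]
10: 0xe7 (blk 57, set 1) → L1-HIT  vc=[33, 36, 44]
11: 0xa4 (blk 41, set 1) → MISS  vc=[36, 44, 57]
12: 0x93 (blk 36, set 4) → VC-HIT  vc=[20, 44, 57]

VC = [20, 44, 57]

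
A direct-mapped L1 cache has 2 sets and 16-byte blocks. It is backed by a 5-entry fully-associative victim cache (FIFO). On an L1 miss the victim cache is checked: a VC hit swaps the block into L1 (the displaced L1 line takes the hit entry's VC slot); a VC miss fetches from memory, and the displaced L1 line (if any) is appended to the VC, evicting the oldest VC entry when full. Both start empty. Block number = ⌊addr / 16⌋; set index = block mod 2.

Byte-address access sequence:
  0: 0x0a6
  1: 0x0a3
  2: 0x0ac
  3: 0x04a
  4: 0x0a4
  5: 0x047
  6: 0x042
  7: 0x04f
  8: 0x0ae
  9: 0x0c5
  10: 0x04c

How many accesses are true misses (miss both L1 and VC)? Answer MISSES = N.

MISSES = 3

0: 0xa6 (blk 10, set 0) → MISS  vc=[]
1: 0xa3 (blk 10, set 0) → L1-HIT  vc=[]
2: 0xac (blk 10, set 0) → L1-HIT  vc=[]
3: 0x4a (blk 4, set 0) → MISS  vc=[10]
4: 0xa4 (blk 10, set 0) → VC-HIT  vc=[4]
5: 0x47 (blk 4, set 0) → VC-HIT  vc=[10]
6: 0x42 (blk 4, set 0) → L1-HIT  vc=[10]
7: 0x4f (blk 4, set 0) → L1-HIT  vc=[10]
8: 0xae (blk 10, set 0) → VC-HIT  vc=[4]
9: 0xc5 (blk 12, set 0) → MISS  vc=[4, 10]
10: 0x4c (blk 4, set 0) → VC-HIT  vc=[12, 10]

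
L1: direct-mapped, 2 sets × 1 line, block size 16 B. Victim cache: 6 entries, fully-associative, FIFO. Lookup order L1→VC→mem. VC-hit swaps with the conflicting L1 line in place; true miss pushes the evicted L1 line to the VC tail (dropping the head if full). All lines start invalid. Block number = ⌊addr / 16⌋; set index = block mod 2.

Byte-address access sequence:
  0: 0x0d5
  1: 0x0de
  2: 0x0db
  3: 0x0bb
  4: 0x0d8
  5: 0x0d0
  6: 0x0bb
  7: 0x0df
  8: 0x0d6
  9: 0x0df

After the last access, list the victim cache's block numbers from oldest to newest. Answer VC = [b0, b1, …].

VC = [11]

#0 0xd5→b13/s1 MISS; vc=[]
#1 0xde→b13/s1 L1-HIT; vc=[]
#2 0xdb→b13/s1 L1-HIT; vc=[]
#3 0xbb→b11/s1 MISS; vc=[13]
#4 0xd8→b13/s1 VC-HIT; vc=[11]
#5 0xd0→b13/s1 L1-HIT; vc=[11]
#6 0xbb→b11/s1 VC-HIT; vc=[13]
#7 0xdf→b13/s1 VC-HIT; vc=[11]
#8 0xd6→b13/s1 L1-HIT; vc=[11]
#9 0xdf→b13/s1 L1-HIT; vc=[11]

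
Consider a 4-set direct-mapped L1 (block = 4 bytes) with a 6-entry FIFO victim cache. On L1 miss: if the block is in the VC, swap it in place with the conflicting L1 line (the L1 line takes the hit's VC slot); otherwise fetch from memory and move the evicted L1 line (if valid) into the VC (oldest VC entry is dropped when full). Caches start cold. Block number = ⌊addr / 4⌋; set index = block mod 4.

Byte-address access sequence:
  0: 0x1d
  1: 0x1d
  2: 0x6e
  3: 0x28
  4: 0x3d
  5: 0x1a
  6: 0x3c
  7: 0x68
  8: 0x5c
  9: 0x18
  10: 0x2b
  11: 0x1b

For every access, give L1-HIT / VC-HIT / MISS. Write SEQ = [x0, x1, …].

#0 0x1d→b7/s3 MISS; vc=[]
#1 0x1d→b7/s3 L1-HIT; vc=[]
#2 0x6e→b27/s3 MISS; vc=[7]
#3 0x28→b10/s2 MISS; vc=[7]
#4 0x3d→b15/s3 MISS; vc=[7,27]
#5 0x1a→b6/s2 MISS; vc=[7,27,10]
#6 0x3c→b15/s3 L1-HIT; vc=[7,27,10]
#7 0x68→b26/s2 MISS; vc=[7,27,10,6]
#8 0x5c→b23/s3 MISS; vc=[7,27,10,6,15]
#9 0x18→b6/s2 VC-HIT; vc=[7,27,10,26,15]
#10 0x2b→b10/s2 VC-HIT; vc=[7,27,6,26,15]
#11 0x1b→b6/s2 VC-HIT; vc=[7,27,10,26,15]

SEQ = [MISS, L1-HIT, MISS, MISS, MISS, MISS, L1-HIT, MISS, MISS, VC-HIT, VC-HIT, VC-HIT]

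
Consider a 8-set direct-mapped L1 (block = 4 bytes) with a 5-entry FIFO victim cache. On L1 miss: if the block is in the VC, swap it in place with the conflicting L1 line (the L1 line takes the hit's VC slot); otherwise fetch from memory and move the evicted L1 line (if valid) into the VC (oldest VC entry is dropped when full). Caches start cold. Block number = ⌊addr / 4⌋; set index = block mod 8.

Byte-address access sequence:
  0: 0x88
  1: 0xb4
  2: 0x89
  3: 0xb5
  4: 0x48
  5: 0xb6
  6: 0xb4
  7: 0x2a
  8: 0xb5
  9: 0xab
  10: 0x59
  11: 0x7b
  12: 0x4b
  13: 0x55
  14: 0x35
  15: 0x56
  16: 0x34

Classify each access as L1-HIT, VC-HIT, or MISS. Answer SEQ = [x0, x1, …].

#0 0x88→b34/s2 MISS; vc=[]
#1 0xb4→b45/s5 MISS; vc=[]
#2 0x89→b34/s2 L1-HIT; vc=[]
#3 0xb5→b45/s5 L1-HIT; vc=[]
#4 0x48→b18/s2 MISS; vc=[34]
#5 0xb6→b45/s5 L1-HIT; vc=[34]
#6 0xb4→b45/s5 L1-HIT; vc=[34]
#7 0x2a→b10/s2 MISS; vc=[34,18]
#8 0xb5→b45/s5 L1-HIT; vc=[34,18]
#9 0xab→b42/s2 MISS; vc=[34,18,10]
#10 0x59→b22/s6 MISS; vc=[34,18,10]
#11 0x7b→b30/s6 MISS; vc=[34,18,10,22]
#12 0x4b→b18/s2 VC-HIT; vc=[34,42,10,22]
#13 0x55→b21/s5 MISS; vc=[34,42,10,22,45]
#14 0x35→b13/s5 MISS; vc=[42,10,22,45,21]
#15 0x56→b21/s5 VC-HIT; vc=[42,10,22,45,13]
#16 0x34→b13/s5 VC-HIT; vc=[42,10,22,45,21]

SEQ = [MISS, MISS, L1-HIT, L1-HIT, MISS, L1-HIT, L1-HIT, MISS, L1-HIT, MISS, MISS, MISS, VC-HIT, MISS, MISS, VC-HIT, VC-HIT]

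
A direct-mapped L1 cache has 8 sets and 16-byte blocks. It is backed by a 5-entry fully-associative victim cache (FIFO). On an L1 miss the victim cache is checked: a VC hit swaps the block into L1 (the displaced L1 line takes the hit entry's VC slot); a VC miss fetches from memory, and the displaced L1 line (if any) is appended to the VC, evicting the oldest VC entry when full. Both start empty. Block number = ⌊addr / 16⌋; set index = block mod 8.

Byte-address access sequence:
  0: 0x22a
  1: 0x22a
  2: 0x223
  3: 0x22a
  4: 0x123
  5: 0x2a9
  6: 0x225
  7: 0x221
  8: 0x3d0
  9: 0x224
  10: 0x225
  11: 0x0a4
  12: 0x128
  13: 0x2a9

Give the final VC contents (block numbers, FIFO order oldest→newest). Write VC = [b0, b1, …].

#0 0x22a→b34/s2 MISS; vc=[]
#1 0x22a→b34/s2 L1-HIT; vc=[]
#2 0x223→b34/s2 L1-HIT; vc=[]
#3 0x22a→b34/s2 L1-HIT; vc=[]
#4 0x123→b18/s2 MISS; vc=[34]
#5 0x2a9→b42/s2 MISS; vc=[34,18]
#6 0x225→b34/s2 VC-HIT; vc=[42,18]
#7 0x221→b34/s2 L1-HIT; vc=[42,18]
#8 0x3d0→b61/s5 MISS; vc=[42,18]
#9 0x224→b34/s2 L1-HIT; vc=[42,18]
#10 0x225→b34/s2 L1-HIT; vc=[42,18]
#11 0xa4→b10/s2 MISS; vc=[42,18,34]
#12 0x128→b18/s2 VC-HIT; vc=[42,10,34]
#13 0x2a9→b42/s2 VC-HIT; vc=[18,10,34]

VC = [18, 10, 34]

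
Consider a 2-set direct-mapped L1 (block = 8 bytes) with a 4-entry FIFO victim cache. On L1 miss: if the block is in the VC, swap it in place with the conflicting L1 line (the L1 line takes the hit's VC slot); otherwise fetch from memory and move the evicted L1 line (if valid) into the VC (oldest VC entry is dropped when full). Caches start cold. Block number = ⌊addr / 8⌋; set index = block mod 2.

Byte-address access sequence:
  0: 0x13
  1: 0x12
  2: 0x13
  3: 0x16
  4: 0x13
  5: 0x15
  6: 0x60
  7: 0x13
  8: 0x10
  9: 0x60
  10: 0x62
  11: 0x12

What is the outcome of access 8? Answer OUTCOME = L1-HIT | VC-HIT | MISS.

  [0] addr=0x13 blk=2 s=0: MISS | VC []
  [1] addr=0x12 blk=2 s=0: L1-HIT | VC []
  [2] addr=0x13 blk=2 s=0: L1-HIT | VC []
  [3] addr=0x16 blk=2 s=0: L1-HIT | VC []
  [4] addr=0x13 blk=2 s=0: L1-HIT | VC []
  [5] addr=0x15 blk=2 s=0: L1-HIT | VC []
  [6] addr=0x60 blk=12 s=0: MISS | VC [2]
  [7] addr=0x13 blk=2 s=0: VC-HIT | VC [12]
  [8] addr=0x10 blk=2 s=0: L1-HIT | VC [12]
  [9] addr=0x60 blk=12 s=0: VC-HIT | VC [2]
  [10] addr=0x62 blk=12 s=0: L1-HIT | VC [2]
  [11] addr=0x12 blk=2 s=0: VC-HIT | VC [12]

OUTCOME = L1-HIT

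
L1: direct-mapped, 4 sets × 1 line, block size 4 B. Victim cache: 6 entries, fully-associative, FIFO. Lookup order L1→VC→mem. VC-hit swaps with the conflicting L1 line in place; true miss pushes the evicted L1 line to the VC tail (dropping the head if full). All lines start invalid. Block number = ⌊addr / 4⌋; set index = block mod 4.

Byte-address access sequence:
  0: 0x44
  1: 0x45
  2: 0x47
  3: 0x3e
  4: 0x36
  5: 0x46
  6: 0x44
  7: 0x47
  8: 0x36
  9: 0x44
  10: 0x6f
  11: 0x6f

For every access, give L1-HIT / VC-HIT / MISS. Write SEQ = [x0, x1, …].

SEQ = [MISS, L1-HIT, L1-HIT, MISS, MISS, VC-HIT, L1-HIT, L1-HIT, VC-HIT, VC-HIT, MISS, L1-HIT]

  [0] addr=0x44 blk=17 s=1: MISS | VC []
  [1] addr=0x45 blk=17 s=1: L1-HIT | VC []
  [2] addr=0x47 blk=17 s=1: L1-HIT | VC []
  [3] addr=0x3e blk=15 s=3: MISS | VC []
  [4] addr=0x36 blk=13 s=1: MISS | VC [17]
  [5] addr=0x46 blk=17 s=1: VC-HIT | VC [13]
  [6] addr=0x44 blk=17 s=1: L1-HIT | VC [13]
  [7] addr=0x47 blk=17 s=1: L1-HIT | VC [13]
  [8] addr=0x36 blk=13 s=1: VC-HIT | VC [17]
  [9] addr=0x44 blk=17 s=1: VC-HIT | VC [13]
  [10] addr=0x6f blk=27 s=3: MISS | VC [13, 15]
  [11] addr=0x6f blk=27 s=3: L1-HIT | VC [13, 15]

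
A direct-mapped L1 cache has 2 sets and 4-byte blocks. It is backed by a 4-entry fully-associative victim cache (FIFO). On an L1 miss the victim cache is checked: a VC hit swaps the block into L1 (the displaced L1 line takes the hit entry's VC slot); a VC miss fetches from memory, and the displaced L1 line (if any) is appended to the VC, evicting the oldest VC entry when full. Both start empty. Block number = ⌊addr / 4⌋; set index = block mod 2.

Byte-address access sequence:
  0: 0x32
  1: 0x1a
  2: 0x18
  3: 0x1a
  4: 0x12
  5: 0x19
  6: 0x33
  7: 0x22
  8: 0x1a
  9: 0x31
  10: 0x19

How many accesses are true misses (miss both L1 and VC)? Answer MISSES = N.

MISSES = 4

  [0] addr=0x32 blk=12 s=0: MISS | VC []
  [1] addr=0x1a blk=6 s=0: MISS | VC [12]
  [2] addr=0x18 blk=6 s=0: L1-HIT | VC [12]
  [3] addr=0x1a blk=6 s=0: L1-HIT | VC [12]
  [4] addr=0x12 blk=4 s=0: MISS | VC [12, 6]
  [5] addr=0x19 blk=6 s=0: VC-HIT | VC [12, 4]
  [6] addr=0x33 blk=12 s=0: VC-HIT | VC [6, 4]
  [7] addr=0x22 blk=8 s=0: MISS | VC [6, 4, 12]
  [8] addr=0x1a blk=6 s=0: VC-HIT | VC [8, 4, 12]
  [9] addr=0x31 blk=12 s=0: VC-HIT | VC [8, 4, 6]
  [10] addr=0x19 blk=6 s=0: VC-HIT | VC [8, 4, 12]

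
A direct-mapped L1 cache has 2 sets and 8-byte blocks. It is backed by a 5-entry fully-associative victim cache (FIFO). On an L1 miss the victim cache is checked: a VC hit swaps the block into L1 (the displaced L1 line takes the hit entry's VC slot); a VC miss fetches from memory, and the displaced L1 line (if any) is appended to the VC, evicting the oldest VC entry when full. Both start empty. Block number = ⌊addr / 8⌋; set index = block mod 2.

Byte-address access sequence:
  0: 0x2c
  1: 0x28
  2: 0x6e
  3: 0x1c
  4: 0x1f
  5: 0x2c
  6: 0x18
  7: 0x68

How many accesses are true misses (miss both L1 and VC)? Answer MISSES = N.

#0 0x2c→b5/s1 MISS; vc=[]
#1 0x28→b5/s1 L1-HIT; vc=[]
#2 0x6e→b13/s1 MISS; vc=[5]
#3 0x1c→b3/s1 MISS; vc=[5,13]
#4 0x1f→b3/s1 L1-HIT; vc=[5,13]
#5 0x2c→b5/s1 VC-HIT; vc=[3,13]
#6 0x18→b3/s1 VC-HIT; vc=[5,13]
#7 0x68→b13/s1 VC-HIT; vc=[5,3]

MISSES = 3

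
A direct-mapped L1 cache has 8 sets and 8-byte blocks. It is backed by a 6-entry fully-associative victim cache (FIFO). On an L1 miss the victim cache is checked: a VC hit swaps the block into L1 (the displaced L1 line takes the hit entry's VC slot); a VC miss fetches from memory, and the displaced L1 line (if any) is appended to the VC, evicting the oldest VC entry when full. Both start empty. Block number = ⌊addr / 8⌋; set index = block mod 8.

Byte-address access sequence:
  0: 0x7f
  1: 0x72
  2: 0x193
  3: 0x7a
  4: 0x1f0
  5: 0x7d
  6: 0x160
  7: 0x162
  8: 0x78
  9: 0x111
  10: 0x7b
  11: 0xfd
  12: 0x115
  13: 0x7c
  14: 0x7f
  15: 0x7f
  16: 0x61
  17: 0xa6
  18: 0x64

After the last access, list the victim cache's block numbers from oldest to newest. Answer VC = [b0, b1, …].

#0 0x7f→b15/s7 MISS; vc=[]
#1 0x72→b14/s6 MISS; vc=[]
#2 0x193→b50/s2 MISS; vc=[]
#3 0x7a→b15/s7 L1-HIT; vc=[]
#4 0x1f0→b62/s6 MISS; vc=[14]
#5 0x7d→b15/s7 L1-HIT; vc=[14]
#6 0x160→b44/s4 MISS; vc=[14]
#7 0x162→b44/s4 L1-HIT; vc=[14]
#8 0x78→b15/s7 L1-HIT; vc=[14]
#9 0x111→b34/s2 MISS; vc=[14,50]
#10 0x7b→b15/s7 L1-HIT; vc=[14,50]
#11 0xfd→b31/s7 MISS; vc=[14,50,15]
#12 0x115→b34/s2 L1-HIT; vc=[14,50,15]
#13 0x7c→b15/s7 VC-HIT; vc=[14,50,31]
#14 0x7f→b15/s7 L1-HIT; vc=[14,50,31]
#15 0x7f→b15/s7 L1-HIT; vc=[14,50,31]
#16 0x61→b12/s4 MISS; vc=[14,50,31,44]
#17 0xa6→b20/s4 MISS; vc=[14,50,31,44,12]
#18 0x64→b12/s4 VC-HIT; vc=[14,50,31,44,20]

VC = [14, 50, 31, 44, 20]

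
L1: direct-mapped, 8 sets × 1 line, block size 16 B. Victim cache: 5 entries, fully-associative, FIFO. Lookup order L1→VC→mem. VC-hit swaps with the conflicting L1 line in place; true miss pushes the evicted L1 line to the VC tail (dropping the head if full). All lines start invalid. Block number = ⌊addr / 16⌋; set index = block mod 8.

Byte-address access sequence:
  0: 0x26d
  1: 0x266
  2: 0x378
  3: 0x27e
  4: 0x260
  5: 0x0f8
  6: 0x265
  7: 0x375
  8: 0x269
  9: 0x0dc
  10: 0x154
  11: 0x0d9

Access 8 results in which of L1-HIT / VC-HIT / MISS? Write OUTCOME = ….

OUTCOME = L1-HIT

  [0] addr=0x26d blk=38 s=6: MISS | VC []
  [1] addr=0x266 blk=38 s=6: L1-HIT | VC []
  [2] addr=0x378 blk=55 s=7: MISS | VC []
  [3] addr=0x27e blk=39 s=7: MISS | VC [55]
  [4] addr=0x260 blk=38 s=6: L1-HIT | VC [55]
  [5] addr=0xf8 blk=15 s=7: MISS | VC [55, 39]
  [6] addr=0x265 blk=38 s=6: L1-HIT | VC [55, 39]
  [7] addr=0x375 blk=55 s=7: VC-HIT | VC [15, 39]
  [8] addr=0x269 blk=38 s=6: L1-HIT | VC [15, 39]
  [9] addr=0xdc blk=13 s=5: MISS | VC [15, 39]
  [10] addr=0x154 blk=21 s=5: MISS | VC [15, 39, 13]
  [11] addr=0xd9 blk=13 s=5: VC-HIT | VC [15, 39, 21]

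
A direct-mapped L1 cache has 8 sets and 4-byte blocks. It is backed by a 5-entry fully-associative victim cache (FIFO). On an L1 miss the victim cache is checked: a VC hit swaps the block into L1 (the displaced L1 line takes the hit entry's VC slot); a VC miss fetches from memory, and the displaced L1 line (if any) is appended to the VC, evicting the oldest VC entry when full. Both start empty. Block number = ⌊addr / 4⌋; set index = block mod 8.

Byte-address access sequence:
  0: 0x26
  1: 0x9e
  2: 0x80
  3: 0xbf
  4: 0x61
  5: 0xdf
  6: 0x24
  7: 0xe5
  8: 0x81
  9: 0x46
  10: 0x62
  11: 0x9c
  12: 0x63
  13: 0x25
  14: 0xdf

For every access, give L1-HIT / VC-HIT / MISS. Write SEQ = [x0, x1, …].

0: 0x26 (blk 9, set 1) → MISS  vc=[]
1: 0x9e (blk 39, set 7) → MISS  vc=[]
2: 0x80 (blk 32, set 0) → MISS  vc=[]
3: 0xbf (blk 47, set 7) → MISS  vc=[39]
4: 0x61 (blk 24, set 0) → MISS  vc=[39, 32]
5: 0xdf (blk 55, set 7) → MISS  vc=[39, 32, 47]
6: 0x24 (blk 9, set 1) → L1-HIT  vc=[39, 32, 47]
7: 0xe5 (blk 57, set 1) → MISS  vc=[39, 32, 47, 9]
8: 0x81 (blk 32, set 0) → VC-HIT  vc=[39, 24, 47, 9]
9: 0x46 (blk 17, set 1) → MISS  vc=[39, 24, 47, 9, 57]
10: 0x62 (blk 24, set 0) → VC-HIT  vc=[39, 32, 47, 9, 57]
11: 0x9c (blk 39, set 7) → VC-HIT  vc=[55, 32, 47, 9, 57]
12: 0x63 (blk 24, set 0) → L1-HIT  vc=[55, 32, 47, 9, 57]
13: 0x25 (blk 9, set 1) → VC-HIT  vc=[55, 32, 47, 17, 57]
14: 0xdf (blk 55, set 7) → VC-HIT  vc=[39, 32, 47, 17, 57]

SEQ = [MISS, MISS, MISS, MISS, MISS, MISS, L1-HIT, MISS, VC-HIT, MISS, VC-HIT, VC-HIT, L1-HIT, VC-HIT, VC-HIT]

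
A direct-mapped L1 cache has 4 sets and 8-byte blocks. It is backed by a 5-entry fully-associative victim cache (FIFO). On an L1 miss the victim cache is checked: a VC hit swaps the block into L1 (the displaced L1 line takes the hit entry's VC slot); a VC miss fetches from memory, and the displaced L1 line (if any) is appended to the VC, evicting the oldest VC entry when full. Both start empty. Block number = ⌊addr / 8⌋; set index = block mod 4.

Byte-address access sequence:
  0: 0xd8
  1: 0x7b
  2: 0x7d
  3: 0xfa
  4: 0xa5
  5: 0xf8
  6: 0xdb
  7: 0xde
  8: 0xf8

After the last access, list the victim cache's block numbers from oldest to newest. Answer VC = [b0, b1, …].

  [0] addr=0xd8 blk=27 s=3: MISS | VC []
  [1] addr=0x7b blk=15 s=3: MISS | VC [27]
  [2] addr=0x7d blk=15 s=3: L1-HIT | VC [27]
  [3] addr=0xfa blk=31 s=3: MISS | VC [27, 15]
  [4] addr=0xa5 blk=20 s=0: MISS | VC [27, 15]
  [5] addr=0xf8 blk=31 s=3: L1-HIT | VC [27, 15]
  [6] addr=0xdb blk=27 s=3: VC-HIT | VC [31, 15]
  [7] addr=0xde blk=27 s=3: L1-HIT | VC [31, 15]
  [8] addr=0xf8 blk=31 s=3: VC-HIT | VC [27, 15]

VC = [27, 15]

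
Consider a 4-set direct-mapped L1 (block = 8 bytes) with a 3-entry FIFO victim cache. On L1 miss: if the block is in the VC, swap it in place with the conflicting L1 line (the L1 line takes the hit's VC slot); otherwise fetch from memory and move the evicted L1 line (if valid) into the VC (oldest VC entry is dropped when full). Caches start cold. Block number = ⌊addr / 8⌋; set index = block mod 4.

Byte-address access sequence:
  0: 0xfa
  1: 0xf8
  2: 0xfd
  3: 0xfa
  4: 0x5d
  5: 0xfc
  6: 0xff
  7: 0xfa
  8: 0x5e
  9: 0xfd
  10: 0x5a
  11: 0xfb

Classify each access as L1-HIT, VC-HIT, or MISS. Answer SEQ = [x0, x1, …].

SEQ = [MISS, L1-HIT, L1-HIT, L1-HIT, MISS, VC-HIT, L1-HIT, L1-HIT, VC-HIT, VC-HIT, VC-HIT, VC-HIT]

#0 0xfa→b31/s3 MISS; vc=[]
#1 0xf8→b31/s3 L1-HIT; vc=[]
#2 0xfd→b31/s3 L1-HIT; vc=[]
#3 0xfa→b31/s3 L1-HIT; vc=[]
#4 0x5d→b11/s3 MISS; vc=[31]
#5 0xfc→b31/s3 VC-HIT; vc=[11]
#6 0xff→b31/s3 L1-HIT; vc=[11]
#7 0xfa→b31/s3 L1-HIT; vc=[11]
#8 0x5e→b11/s3 VC-HIT; vc=[31]
#9 0xfd→b31/s3 VC-HIT; vc=[11]
#10 0x5a→b11/s3 VC-HIT; vc=[31]
#11 0xfb→b31/s3 VC-HIT; vc=[11]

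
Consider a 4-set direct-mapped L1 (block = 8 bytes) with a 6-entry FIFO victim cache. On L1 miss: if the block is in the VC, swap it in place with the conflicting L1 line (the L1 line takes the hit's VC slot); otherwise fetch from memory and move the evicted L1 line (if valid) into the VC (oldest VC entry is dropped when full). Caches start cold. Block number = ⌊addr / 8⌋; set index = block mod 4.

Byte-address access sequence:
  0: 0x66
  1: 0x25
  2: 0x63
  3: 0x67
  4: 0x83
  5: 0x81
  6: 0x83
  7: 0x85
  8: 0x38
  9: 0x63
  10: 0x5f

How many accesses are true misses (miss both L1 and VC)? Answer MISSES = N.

  [0] addr=0x66 blk=12 s=0: MISS | VC []
  [1] addr=0x25 blk=4 s=0: MISS | VC [12]
  [2] addr=0x63 blk=12 s=0: VC-HIT | VC [4]
  [3] addr=0x67 blk=12 s=0: L1-HIT | VC [4]
  [4] addr=0x83 blk=16 s=0: MISS | VC [4, 12]
  [5] addr=0x81 blk=16 s=0: L1-HIT | VC [4, 12]
  [6] addr=0x83 blk=16 s=0: L1-HIT | VC [4, 12]
  [7] addr=0x85 blk=16 s=0: L1-HIT | VC [4, 12]
  [8] addr=0x38 blk=7 s=3: MISS | VC [4, 12]
  [9] addr=0x63 blk=12 s=0: VC-HIT | VC [4, 16]
  [10] addr=0x5f blk=11 s=3: MISS | VC [4, 16, 7]

MISSES = 5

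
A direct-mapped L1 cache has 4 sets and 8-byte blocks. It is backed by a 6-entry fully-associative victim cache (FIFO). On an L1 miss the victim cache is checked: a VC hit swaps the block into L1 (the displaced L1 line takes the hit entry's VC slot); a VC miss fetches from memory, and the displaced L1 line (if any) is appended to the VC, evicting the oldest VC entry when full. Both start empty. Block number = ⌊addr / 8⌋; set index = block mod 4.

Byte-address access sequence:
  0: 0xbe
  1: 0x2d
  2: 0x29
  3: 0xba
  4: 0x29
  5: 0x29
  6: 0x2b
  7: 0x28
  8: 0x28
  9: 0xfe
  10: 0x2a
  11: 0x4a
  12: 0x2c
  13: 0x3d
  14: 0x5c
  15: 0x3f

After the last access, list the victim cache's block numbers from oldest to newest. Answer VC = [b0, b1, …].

#0 0xbe→b23/s3 MISS; vc=[]
#1 0x2d→b5/s1 MISS; vc=[]
#2 0x29→b5/s1 L1-HIT; vc=[]
#3 0xba→b23/s3 L1-HIT; vc=[]
#4 0x29→b5/s1 L1-HIT; vc=[]
#5 0x29→b5/s1 L1-HIT; vc=[]
#6 0x2b→b5/s1 L1-HIT; vc=[]
#7 0x28→b5/s1 L1-HIT; vc=[]
#8 0x28→b5/s1 L1-HIT; vc=[]
#9 0xfe→b31/s3 MISS; vc=[23]
#10 0x2a→b5/s1 L1-HIT; vc=[23]
#11 0x4a→b9/s1 MISS; vc=[23,5]
#12 0x2c→b5/s1 VC-HIT; vc=[23,9]
#13 0x3d→b7/s3 MISS; vc=[23,9,31]
#14 0x5c→b11/s3 MISS; vc=[23,9,31,7]
#15 0x3f→b7/s3 VC-HIT; vc=[23,9,31,11]

VC = [23, 9, 31, 11]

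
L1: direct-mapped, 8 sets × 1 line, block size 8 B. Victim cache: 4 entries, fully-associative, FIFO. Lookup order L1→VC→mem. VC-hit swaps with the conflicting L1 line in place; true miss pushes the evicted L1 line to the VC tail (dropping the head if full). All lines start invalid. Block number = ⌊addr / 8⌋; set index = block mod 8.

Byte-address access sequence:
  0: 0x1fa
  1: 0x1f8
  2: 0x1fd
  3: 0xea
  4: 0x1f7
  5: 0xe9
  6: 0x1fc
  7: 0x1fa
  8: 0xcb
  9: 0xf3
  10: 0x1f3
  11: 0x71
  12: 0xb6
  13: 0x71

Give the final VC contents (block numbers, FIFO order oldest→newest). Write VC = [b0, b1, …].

VC = [30, 62, 22]

0: 0x1fa (blk 63, set 7) → MISS  vc=[]
1: 0x1f8 (blk 63, set 7) → L1-HIT  vc=[]
2: 0x1fd (blk 63, set 7) → L1-HIT  vc=[]
3: 0xea (blk 29, set 5) → MISS  vc=[]
4: 0x1f7 (blk 62, set 6) → MISS  vc=[]
5: 0xe9 (blk 29, set 5) → L1-HIT  vc=[]
6: 0x1fc (blk 63, set 7) → L1-HIT  vc=[]
7: 0x1fa (blk 63, set 7) → L1-HIT  vc=[]
8: 0xcb (blk 25, set 1) → MISS  vc=[]
9: 0xf3 (blk 30, set 6) → MISS  vc=[62]
10: 0x1f3 (blk 62, set 6) → VC-HIT  vc=[30]
11: 0x71 (blk 14, set 6) → MISS  vc=[30, 62]
12: 0xb6 (blk 22, set 6) → MISS  vc=[30, 62, 14]
13: 0x71 (blk 14, set 6) → VC-HIT  vc=[30, 62, 22]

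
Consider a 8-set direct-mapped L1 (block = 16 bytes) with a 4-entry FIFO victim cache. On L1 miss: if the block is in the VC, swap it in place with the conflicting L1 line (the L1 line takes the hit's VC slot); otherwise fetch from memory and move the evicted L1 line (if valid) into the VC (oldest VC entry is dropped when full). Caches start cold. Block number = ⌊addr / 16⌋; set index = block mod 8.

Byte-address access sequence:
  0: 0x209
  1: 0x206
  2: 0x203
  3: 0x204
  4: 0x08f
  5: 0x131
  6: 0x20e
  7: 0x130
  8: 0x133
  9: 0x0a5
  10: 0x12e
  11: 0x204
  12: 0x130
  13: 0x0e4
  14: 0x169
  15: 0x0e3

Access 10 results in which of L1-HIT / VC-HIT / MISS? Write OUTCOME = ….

OUTCOME = MISS

0: 0x209 (blk 32, set 0) → MISS  vc=[]
1: 0x206 (blk 32, set 0) → L1-HIT  vc=[]
2: 0x203 (blk 32, set 0) → L1-HIT  vc=[]
3: 0x204 (blk 32, set 0) → L1-HIT  vc=[]
4: 0x8f (blk 8, set 0) → MISS  vc=[32]
5: 0x131 (blk 19, set 3) → MISS  vc=[32]
6: 0x20e (blk 32, set 0) → VC-HIT  vc=[8]
7: 0x130 (blk 19, set 3) → L1-HIT  vc=[8]
8: 0x133 (blk 19, set 3) → L1-HIT  vc=[8]
9: 0xa5 (blk 10, set 2) → MISS  vc=[8]
10: 0x12e (blk 18, set 2) → MISS  vc=[8, 10]
11: 0x204 (blk 32, set 0) → L1-HIT  vc=[8, 10]
12: 0x130 (blk 19, set 3) → L1-HIT  vc=[8, 10]
13: 0xe4 (blk 14, set 6) → MISS  vc=[8, 10]
14: 0x169 (blk 22, set 6) → MISS  vc=[8, 10, 14]
15: 0xe3 (blk 14, set 6) → VC-HIT  vc=[8, 10, 22]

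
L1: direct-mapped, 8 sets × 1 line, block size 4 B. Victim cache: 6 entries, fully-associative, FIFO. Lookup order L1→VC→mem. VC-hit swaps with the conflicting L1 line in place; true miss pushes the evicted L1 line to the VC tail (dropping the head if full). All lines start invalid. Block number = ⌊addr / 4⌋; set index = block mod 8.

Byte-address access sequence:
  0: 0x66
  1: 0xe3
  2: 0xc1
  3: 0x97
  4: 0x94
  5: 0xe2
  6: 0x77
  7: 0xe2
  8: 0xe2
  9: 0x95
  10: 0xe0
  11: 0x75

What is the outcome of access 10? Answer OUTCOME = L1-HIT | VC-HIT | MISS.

#0 0x66→b25/s1 MISS; vc=[]
#1 0xe3→b56/s0 MISS; vc=[]
#2 0xc1→b48/s0 MISS; vc=[56]
#3 0x97→b37/s5 MISS; vc=[56]
#4 0x94→b37/s5 L1-HIT; vc=[56]
#5 0xe2→b56/s0 VC-HIT; vc=[48]
#6 0x77→b29/s5 MISS; vc=[48,37]
#7 0xe2→b56/s0 L1-HIT; vc=[48,37]
#8 0xe2→b56/s0 L1-HIT; vc=[48,37]
#9 0x95→b37/s5 VC-HIT; vc=[48,29]
#10 0xe0→b56/s0 L1-HIT; vc=[48,29]
#11 0x75→b29/s5 VC-HIT; vc=[48,37]

OUTCOME = L1-HIT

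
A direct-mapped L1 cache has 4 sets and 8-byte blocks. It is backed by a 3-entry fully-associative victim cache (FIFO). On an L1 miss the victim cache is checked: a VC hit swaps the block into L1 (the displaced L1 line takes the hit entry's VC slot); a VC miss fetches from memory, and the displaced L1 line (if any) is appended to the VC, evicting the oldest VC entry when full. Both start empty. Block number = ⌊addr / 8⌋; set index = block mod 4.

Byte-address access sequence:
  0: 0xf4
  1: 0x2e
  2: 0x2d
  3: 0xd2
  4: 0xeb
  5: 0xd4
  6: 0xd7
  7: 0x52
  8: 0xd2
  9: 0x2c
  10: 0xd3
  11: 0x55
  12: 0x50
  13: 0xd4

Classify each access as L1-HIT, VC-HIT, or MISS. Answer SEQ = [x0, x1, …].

  [0] addr=0xf4 blk=30 s=2: MISS | VC []
  [1] addr=0x2e blk=5 s=1: MISS | VC []
  [2] addr=0x2d blk=5 s=1: L1-HIT | VC []
  [3] addr=0xd2 blk=26 s=2: MISS | VC [30]
  [4] addr=0xeb blk=29 s=1: MISS | VC [30, 5]
  [5] addr=0xd4 blk=26 s=2: L1-HIT | VC [30, 5]
  [6] addr=0xd7 blk=26 s=2: L1-HIT | VC [30, 5]
  [7] addr=0x52 blk=10 s=2: MISS | VC [30, 5, 26]
  [8] addr=0xd2 blk=26 s=2: VC-HIT | VC [30, 5, 10]
  [9] addr=0x2c blk=5 s=1: VC-HIT | VC [30, 29, 10]
  [10] addr=0xd3 blk=26 s=2: L1-HIT | VC [30, 29, 10]
  [11] addr=0x55 blk=10 s=2: VC-HIT | VC [30, 29, 26]
  [12] addr=0x50 blk=10 s=2: L1-HIT | VC [30, 29, 26]
  [13] addr=0xd4 blk=26 s=2: VC-HIT | VC [30, 29, 10]

SEQ = [MISS, MISS, L1-HIT, MISS, MISS, L1-HIT, L1-HIT, MISS, VC-HIT, VC-HIT, L1-HIT, VC-HIT, L1-HIT, VC-HIT]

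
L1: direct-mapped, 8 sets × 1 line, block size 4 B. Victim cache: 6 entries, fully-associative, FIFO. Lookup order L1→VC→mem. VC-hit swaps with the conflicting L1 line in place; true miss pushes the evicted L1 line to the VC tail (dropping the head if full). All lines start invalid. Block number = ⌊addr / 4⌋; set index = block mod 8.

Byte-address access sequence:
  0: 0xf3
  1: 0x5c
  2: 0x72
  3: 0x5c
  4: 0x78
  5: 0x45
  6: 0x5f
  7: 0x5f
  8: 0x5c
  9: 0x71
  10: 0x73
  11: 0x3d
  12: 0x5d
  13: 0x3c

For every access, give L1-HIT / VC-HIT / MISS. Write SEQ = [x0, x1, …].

SEQ = [MISS, MISS, MISS, L1-HIT, MISS, MISS, L1-HIT, L1-HIT, L1-HIT, L1-HIT, L1-HIT, MISS, VC-HIT, VC-HIT]

  [0] addr=0xf3 blk=60 s=4: MISS | VC []
  [1] addr=0x5c blk=23 s=7: MISS | VC []
  [2] addr=0x72 blk=28 s=4: MISS | VC [60]
  [3] addr=0x5c blk=23 s=7: L1-HIT | VC [60]
  [4] addr=0x78 blk=30 s=6: MISS | VC [60]
  [5] addr=0x45 blk=17 s=1: MISS | VC [60]
  [6] addr=0x5f blk=23 s=7: L1-HIT | VC [60]
  [7] addr=0x5f blk=23 s=7: L1-HIT | VC [60]
  [8] addr=0x5c blk=23 s=7: L1-HIT | VC [60]
  [9] addr=0x71 blk=28 s=4: L1-HIT | VC [60]
  [10] addr=0x73 blk=28 s=4: L1-HIT | VC [60]
  [11] addr=0x3d blk=15 s=7: MISS | VC [60, 23]
  [12] addr=0x5d blk=23 s=7: VC-HIT | VC [60, 15]
  [13] addr=0x3c blk=15 s=7: VC-HIT | VC [60, 23]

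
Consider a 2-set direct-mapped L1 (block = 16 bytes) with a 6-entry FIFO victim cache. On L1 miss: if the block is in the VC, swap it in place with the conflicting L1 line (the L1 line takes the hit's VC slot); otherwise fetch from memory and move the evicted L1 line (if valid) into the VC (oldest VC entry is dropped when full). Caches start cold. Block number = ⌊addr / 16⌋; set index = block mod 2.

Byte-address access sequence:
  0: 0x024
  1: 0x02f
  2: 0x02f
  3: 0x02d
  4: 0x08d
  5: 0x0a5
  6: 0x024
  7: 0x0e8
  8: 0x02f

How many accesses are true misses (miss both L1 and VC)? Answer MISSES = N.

  [0] addr=0x24 blk=2 s=0: MISS | VC []
  [1] addr=0x2f blk=2 s=0: L1-HIT | VC []
  [2] addr=0x2f blk=2 s=0: L1-HIT | VC []
  [3] addr=0x2d blk=2 s=0: L1-HIT | VC []
  [4] addr=0x8d blk=8 s=0: MISS | VC [2]
  [5] addr=0xa5 blk=10 s=0: MISS | VC [2, 8]
  [6] addr=0x24 blk=2 s=0: VC-HIT | VC [10, 8]
  [7] addr=0xe8 blk=14 s=0: MISS | VC [10, 8, 2]
  [8] addr=0x2f blk=2 s=0: VC-HIT | VC [10, 8, 14]

MISSES = 4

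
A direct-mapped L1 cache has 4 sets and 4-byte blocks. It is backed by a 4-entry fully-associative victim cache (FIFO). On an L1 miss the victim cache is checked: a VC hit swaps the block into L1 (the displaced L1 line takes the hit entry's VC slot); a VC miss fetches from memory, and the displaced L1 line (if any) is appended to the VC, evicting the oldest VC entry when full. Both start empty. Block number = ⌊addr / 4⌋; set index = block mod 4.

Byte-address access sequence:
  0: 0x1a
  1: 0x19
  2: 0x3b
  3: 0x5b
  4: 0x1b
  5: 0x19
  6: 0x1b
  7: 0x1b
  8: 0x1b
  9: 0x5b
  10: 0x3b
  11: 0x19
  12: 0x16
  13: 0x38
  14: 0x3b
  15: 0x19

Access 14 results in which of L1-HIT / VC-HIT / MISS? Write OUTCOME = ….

OUTCOME = L1-HIT

0: 0x1a (blk 6, set 2) → MISS  vc=[]
1: 0x19 (blk 6, set 2) → L1-HIT  vc=[]
2: 0x3b (blk 14, set 2) → MISS  vc=[6]
3: 0x5b (blk 22, set 2) → MISS  vc=[6, 14]
4: 0x1b (blk 6, set 2) → VC-HIT  vc=[22, 14]
5: 0x19 (blk 6, set 2) → L1-HIT  vc=[22, 14]
6: 0x1b (blk 6, set 2) → L1-HIT  vc=[22, 14]
7: 0x1b (blk 6, set 2) → L1-HIT  vc=[22, 14]
8: 0x1b (blk 6, set 2) → L1-HIT  vc=[22, 14]
9: 0x5b (blk 22, set 2) → VC-HIT  vc=[6, 14]
10: 0x3b (blk 14, set 2) → VC-HIT  vc=[6, 22]
11: 0x19 (blk 6, set 2) → VC-HIT  vc=[14, 22]
12: 0x16 (blk 5, set 1) → MISS  vc=[14, 22]
13: 0x38 (blk 14, set 2) → VC-HIT  vc=[6, 22]
14: 0x3b (blk 14, set 2) → L1-HIT  vc=[6, 22]
15: 0x19 (blk 6, set 2) → VC-HIT  vc=[14, 22]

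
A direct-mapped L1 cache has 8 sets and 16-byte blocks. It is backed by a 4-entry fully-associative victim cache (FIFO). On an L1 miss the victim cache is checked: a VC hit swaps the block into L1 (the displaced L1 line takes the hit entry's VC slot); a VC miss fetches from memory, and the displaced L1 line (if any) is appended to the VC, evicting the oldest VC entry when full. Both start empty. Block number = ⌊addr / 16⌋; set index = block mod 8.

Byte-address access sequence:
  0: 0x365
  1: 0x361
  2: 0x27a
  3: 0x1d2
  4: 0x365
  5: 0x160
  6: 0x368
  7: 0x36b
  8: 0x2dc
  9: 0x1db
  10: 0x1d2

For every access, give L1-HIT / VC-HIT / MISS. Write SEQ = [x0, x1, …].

SEQ = [MISS, L1-HIT, MISS, MISS, L1-HIT, MISS, VC-HIT, L1-HIT, MISS, VC-HIT, L1-HIT]

0: 0x365 (blk 54, set 6) → MISS  vc=[]
1: 0x361 (blk 54, set 6) → L1-HIT  vc=[]
2: 0x27a (blk 39, set 7) → MISS  vc=[]
3: 0x1d2 (blk 29, set 5) → MISS  vc=[]
4: 0x365 (blk 54, set 6) → L1-HIT  vc=[]
5: 0x160 (blk 22, set 6) → MISS  vc=[54]
6: 0x368 (blk 54, set 6) → VC-HIT  vc=[22]
7: 0x36b (blk 54, set 6) → L1-HIT  vc=[22]
8: 0x2dc (blk 45, set 5) → MISS  vc=[22, 29]
9: 0x1db (blk 29, set 5) → VC-HIT  vc=[22, 45]
10: 0x1d2 (blk 29, set 5) → L1-HIT  vc=[22, 45]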